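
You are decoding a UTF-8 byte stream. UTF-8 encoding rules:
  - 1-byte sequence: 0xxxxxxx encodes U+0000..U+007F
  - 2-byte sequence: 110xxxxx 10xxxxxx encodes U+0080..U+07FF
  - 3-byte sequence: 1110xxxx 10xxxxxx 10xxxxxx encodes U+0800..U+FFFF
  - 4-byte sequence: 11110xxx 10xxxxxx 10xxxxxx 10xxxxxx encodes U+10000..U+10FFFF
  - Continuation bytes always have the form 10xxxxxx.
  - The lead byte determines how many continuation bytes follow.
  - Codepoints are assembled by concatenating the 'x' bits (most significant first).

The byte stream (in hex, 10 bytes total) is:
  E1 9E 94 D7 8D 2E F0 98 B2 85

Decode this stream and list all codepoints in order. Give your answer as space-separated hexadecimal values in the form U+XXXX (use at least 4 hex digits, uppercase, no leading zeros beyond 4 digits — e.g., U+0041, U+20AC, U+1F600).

Byte[0]=E1: 3-byte lead, need 2 cont bytes. acc=0x1
Byte[1]=9E: continuation. acc=(acc<<6)|0x1E=0x5E
Byte[2]=94: continuation. acc=(acc<<6)|0x14=0x1794
Completed: cp=U+1794 (starts at byte 0)
Byte[3]=D7: 2-byte lead, need 1 cont bytes. acc=0x17
Byte[4]=8D: continuation. acc=(acc<<6)|0x0D=0x5CD
Completed: cp=U+05CD (starts at byte 3)
Byte[5]=2E: 1-byte ASCII. cp=U+002E
Byte[6]=F0: 4-byte lead, need 3 cont bytes. acc=0x0
Byte[7]=98: continuation. acc=(acc<<6)|0x18=0x18
Byte[8]=B2: continuation. acc=(acc<<6)|0x32=0x632
Byte[9]=85: continuation. acc=(acc<<6)|0x05=0x18C85
Completed: cp=U+18C85 (starts at byte 6)

Answer: U+1794 U+05CD U+002E U+18C85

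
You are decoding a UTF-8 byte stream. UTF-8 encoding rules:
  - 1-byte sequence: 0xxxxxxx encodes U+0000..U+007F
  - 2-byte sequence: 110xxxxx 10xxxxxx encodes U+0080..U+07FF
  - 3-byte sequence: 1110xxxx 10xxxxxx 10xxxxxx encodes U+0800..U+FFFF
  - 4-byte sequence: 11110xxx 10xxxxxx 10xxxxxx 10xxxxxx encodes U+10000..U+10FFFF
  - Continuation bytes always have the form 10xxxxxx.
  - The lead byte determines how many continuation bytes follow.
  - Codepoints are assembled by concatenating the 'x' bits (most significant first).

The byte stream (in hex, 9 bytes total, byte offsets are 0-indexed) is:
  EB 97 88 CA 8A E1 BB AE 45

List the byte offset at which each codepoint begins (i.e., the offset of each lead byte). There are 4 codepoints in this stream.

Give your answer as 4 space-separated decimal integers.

Answer: 0 3 5 8

Derivation:
Byte[0]=EB: 3-byte lead, need 2 cont bytes. acc=0xB
Byte[1]=97: continuation. acc=(acc<<6)|0x17=0x2D7
Byte[2]=88: continuation. acc=(acc<<6)|0x08=0xB5C8
Completed: cp=U+B5C8 (starts at byte 0)
Byte[3]=CA: 2-byte lead, need 1 cont bytes. acc=0xA
Byte[4]=8A: continuation. acc=(acc<<6)|0x0A=0x28A
Completed: cp=U+028A (starts at byte 3)
Byte[5]=E1: 3-byte lead, need 2 cont bytes. acc=0x1
Byte[6]=BB: continuation. acc=(acc<<6)|0x3B=0x7B
Byte[7]=AE: continuation. acc=(acc<<6)|0x2E=0x1EEE
Completed: cp=U+1EEE (starts at byte 5)
Byte[8]=45: 1-byte ASCII. cp=U+0045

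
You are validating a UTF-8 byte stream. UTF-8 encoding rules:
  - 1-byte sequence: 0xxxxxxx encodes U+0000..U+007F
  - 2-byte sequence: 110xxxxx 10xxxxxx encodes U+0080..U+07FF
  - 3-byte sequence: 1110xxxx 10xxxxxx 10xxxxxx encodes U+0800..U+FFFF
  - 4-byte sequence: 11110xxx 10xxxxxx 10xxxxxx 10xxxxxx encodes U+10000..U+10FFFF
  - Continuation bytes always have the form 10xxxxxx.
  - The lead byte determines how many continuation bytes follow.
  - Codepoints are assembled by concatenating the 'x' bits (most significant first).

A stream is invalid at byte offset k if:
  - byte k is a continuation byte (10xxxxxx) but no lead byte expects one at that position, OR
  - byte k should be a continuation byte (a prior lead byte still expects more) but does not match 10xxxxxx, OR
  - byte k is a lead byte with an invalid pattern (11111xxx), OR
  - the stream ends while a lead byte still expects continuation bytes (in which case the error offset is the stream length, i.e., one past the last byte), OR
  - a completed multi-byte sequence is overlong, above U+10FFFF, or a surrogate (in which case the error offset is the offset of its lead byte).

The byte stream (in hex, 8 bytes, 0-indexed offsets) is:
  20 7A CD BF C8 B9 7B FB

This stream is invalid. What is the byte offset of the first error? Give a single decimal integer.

Byte[0]=20: 1-byte ASCII. cp=U+0020
Byte[1]=7A: 1-byte ASCII. cp=U+007A
Byte[2]=CD: 2-byte lead, need 1 cont bytes. acc=0xD
Byte[3]=BF: continuation. acc=(acc<<6)|0x3F=0x37F
Completed: cp=U+037F (starts at byte 2)
Byte[4]=C8: 2-byte lead, need 1 cont bytes. acc=0x8
Byte[5]=B9: continuation. acc=(acc<<6)|0x39=0x239
Completed: cp=U+0239 (starts at byte 4)
Byte[6]=7B: 1-byte ASCII. cp=U+007B
Byte[7]=FB: INVALID lead byte (not 0xxx/110x/1110/11110)

Answer: 7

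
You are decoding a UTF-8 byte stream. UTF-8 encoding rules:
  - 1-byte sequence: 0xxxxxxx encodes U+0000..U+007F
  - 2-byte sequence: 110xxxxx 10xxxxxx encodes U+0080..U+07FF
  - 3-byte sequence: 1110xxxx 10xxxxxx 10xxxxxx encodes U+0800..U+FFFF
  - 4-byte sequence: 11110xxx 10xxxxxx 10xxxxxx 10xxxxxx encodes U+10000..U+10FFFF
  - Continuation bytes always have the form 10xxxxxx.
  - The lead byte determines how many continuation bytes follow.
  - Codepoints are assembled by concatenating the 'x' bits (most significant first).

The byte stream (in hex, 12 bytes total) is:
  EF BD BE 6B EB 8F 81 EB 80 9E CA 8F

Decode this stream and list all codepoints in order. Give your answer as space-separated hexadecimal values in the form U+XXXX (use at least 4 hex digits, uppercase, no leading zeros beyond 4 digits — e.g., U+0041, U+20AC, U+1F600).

Answer: U+FF7E U+006B U+B3C1 U+B01E U+028F

Derivation:
Byte[0]=EF: 3-byte lead, need 2 cont bytes. acc=0xF
Byte[1]=BD: continuation. acc=(acc<<6)|0x3D=0x3FD
Byte[2]=BE: continuation. acc=(acc<<6)|0x3E=0xFF7E
Completed: cp=U+FF7E (starts at byte 0)
Byte[3]=6B: 1-byte ASCII. cp=U+006B
Byte[4]=EB: 3-byte lead, need 2 cont bytes. acc=0xB
Byte[5]=8F: continuation. acc=(acc<<6)|0x0F=0x2CF
Byte[6]=81: continuation. acc=(acc<<6)|0x01=0xB3C1
Completed: cp=U+B3C1 (starts at byte 4)
Byte[7]=EB: 3-byte lead, need 2 cont bytes. acc=0xB
Byte[8]=80: continuation. acc=(acc<<6)|0x00=0x2C0
Byte[9]=9E: continuation. acc=(acc<<6)|0x1E=0xB01E
Completed: cp=U+B01E (starts at byte 7)
Byte[10]=CA: 2-byte lead, need 1 cont bytes. acc=0xA
Byte[11]=8F: continuation. acc=(acc<<6)|0x0F=0x28F
Completed: cp=U+028F (starts at byte 10)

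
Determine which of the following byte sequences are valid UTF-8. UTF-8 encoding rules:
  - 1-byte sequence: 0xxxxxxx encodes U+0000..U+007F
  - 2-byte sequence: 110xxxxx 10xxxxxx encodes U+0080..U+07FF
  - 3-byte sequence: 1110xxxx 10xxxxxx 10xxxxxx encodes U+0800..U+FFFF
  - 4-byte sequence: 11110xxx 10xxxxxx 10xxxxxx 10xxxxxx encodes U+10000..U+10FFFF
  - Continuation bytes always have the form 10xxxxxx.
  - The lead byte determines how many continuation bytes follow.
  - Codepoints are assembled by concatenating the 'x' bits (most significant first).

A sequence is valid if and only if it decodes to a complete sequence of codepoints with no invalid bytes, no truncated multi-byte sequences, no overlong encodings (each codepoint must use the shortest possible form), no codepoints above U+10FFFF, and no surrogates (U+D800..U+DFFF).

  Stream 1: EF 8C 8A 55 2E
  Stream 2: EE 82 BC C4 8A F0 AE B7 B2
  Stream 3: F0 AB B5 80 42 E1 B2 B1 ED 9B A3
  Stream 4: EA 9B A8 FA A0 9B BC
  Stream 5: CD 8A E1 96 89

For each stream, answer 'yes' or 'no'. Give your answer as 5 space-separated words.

Stream 1: decodes cleanly. VALID
Stream 2: decodes cleanly. VALID
Stream 3: decodes cleanly. VALID
Stream 4: error at byte offset 3. INVALID
Stream 5: decodes cleanly. VALID

Answer: yes yes yes no yes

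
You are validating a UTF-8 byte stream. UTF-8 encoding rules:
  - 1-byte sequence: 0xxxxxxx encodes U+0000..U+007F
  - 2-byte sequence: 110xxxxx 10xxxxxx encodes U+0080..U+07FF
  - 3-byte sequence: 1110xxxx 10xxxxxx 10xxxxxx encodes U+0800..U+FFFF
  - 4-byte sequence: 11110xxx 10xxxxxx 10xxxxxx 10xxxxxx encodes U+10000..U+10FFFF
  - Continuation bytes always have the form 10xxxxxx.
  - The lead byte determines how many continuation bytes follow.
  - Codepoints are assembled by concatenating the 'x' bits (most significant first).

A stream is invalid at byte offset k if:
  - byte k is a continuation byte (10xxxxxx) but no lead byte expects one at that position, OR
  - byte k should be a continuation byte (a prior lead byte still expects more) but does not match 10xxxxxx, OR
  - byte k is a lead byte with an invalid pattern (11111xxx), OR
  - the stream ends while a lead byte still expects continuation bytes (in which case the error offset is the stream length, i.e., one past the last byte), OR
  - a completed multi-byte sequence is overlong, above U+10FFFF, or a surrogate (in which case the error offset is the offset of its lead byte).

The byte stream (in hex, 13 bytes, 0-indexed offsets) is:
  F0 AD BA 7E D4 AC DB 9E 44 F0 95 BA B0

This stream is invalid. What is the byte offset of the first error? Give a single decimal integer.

Answer: 3

Derivation:
Byte[0]=F0: 4-byte lead, need 3 cont bytes. acc=0x0
Byte[1]=AD: continuation. acc=(acc<<6)|0x2D=0x2D
Byte[2]=BA: continuation. acc=(acc<<6)|0x3A=0xB7A
Byte[3]=7E: expected 10xxxxxx continuation. INVALID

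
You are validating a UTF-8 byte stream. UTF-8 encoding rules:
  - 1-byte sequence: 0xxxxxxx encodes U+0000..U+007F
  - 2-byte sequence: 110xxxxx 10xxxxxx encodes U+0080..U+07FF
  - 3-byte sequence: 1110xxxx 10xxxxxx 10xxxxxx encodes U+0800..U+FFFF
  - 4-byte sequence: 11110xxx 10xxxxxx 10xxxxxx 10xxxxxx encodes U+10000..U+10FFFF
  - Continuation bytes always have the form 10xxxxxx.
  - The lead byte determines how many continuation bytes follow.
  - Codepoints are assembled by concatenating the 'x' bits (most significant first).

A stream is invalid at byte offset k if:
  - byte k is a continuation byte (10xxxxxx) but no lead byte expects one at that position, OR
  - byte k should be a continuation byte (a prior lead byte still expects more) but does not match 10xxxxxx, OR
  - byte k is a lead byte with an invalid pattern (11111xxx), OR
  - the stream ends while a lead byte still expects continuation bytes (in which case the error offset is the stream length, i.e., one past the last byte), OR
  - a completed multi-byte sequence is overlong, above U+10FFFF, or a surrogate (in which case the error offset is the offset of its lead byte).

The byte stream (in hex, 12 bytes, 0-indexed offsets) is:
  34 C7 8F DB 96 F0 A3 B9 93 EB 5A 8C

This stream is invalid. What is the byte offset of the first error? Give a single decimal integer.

Answer: 10

Derivation:
Byte[0]=34: 1-byte ASCII. cp=U+0034
Byte[1]=C7: 2-byte lead, need 1 cont bytes. acc=0x7
Byte[2]=8F: continuation. acc=(acc<<6)|0x0F=0x1CF
Completed: cp=U+01CF (starts at byte 1)
Byte[3]=DB: 2-byte lead, need 1 cont bytes. acc=0x1B
Byte[4]=96: continuation. acc=(acc<<6)|0x16=0x6D6
Completed: cp=U+06D6 (starts at byte 3)
Byte[5]=F0: 4-byte lead, need 3 cont bytes. acc=0x0
Byte[6]=A3: continuation. acc=(acc<<6)|0x23=0x23
Byte[7]=B9: continuation. acc=(acc<<6)|0x39=0x8F9
Byte[8]=93: continuation. acc=(acc<<6)|0x13=0x23E53
Completed: cp=U+23E53 (starts at byte 5)
Byte[9]=EB: 3-byte lead, need 2 cont bytes. acc=0xB
Byte[10]=5A: expected 10xxxxxx continuation. INVALID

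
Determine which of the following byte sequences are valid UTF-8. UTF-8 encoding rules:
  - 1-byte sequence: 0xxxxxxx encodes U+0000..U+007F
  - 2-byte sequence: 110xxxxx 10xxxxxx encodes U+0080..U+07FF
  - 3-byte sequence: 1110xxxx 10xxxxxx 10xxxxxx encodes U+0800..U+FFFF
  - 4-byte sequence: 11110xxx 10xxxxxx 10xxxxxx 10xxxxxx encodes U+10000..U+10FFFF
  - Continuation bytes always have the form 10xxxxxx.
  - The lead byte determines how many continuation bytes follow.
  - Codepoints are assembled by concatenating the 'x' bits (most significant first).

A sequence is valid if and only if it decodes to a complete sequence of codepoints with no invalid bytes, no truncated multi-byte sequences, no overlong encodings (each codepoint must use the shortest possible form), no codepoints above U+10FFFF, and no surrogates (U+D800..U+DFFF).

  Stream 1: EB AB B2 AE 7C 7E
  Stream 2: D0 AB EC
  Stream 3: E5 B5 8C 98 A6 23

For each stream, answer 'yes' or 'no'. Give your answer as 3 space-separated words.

Answer: no no no

Derivation:
Stream 1: error at byte offset 3. INVALID
Stream 2: error at byte offset 3. INVALID
Stream 3: error at byte offset 3. INVALID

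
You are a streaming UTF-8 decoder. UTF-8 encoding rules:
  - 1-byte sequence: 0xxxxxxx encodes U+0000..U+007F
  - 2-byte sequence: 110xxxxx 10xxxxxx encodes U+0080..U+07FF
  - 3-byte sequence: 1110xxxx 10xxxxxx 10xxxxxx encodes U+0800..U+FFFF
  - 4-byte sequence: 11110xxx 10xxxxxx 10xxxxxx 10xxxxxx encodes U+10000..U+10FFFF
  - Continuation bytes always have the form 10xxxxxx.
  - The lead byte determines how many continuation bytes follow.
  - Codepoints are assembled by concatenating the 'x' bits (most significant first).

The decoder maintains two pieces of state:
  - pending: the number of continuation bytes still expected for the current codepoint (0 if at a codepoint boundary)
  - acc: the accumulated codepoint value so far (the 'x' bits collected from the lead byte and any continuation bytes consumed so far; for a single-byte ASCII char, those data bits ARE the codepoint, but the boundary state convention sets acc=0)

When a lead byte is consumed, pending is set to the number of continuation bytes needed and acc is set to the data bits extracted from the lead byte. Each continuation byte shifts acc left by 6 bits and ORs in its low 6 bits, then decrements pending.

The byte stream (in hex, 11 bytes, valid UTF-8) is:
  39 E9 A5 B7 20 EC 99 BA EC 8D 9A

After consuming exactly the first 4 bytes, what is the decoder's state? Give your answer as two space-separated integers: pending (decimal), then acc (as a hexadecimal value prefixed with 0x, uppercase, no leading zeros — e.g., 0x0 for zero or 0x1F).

Answer: 0 0x9977

Derivation:
Byte[0]=39: 1-byte. pending=0, acc=0x0
Byte[1]=E9: 3-byte lead. pending=2, acc=0x9
Byte[2]=A5: continuation. acc=(acc<<6)|0x25=0x265, pending=1
Byte[3]=B7: continuation. acc=(acc<<6)|0x37=0x9977, pending=0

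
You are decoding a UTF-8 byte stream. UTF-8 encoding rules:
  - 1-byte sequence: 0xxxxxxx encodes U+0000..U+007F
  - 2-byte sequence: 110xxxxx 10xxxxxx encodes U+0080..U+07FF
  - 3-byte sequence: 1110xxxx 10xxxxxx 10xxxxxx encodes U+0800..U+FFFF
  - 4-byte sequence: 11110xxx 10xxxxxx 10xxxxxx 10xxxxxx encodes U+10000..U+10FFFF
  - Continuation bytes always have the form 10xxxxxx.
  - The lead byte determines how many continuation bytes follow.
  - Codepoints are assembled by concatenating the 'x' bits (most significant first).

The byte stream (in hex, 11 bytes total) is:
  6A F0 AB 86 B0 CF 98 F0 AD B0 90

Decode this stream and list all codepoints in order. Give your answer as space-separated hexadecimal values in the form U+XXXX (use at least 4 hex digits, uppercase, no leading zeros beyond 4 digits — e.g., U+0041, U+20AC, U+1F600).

Byte[0]=6A: 1-byte ASCII. cp=U+006A
Byte[1]=F0: 4-byte lead, need 3 cont bytes. acc=0x0
Byte[2]=AB: continuation. acc=(acc<<6)|0x2B=0x2B
Byte[3]=86: continuation. acc=(acc<<6)|0x06=0xAC6
Byte[4]=B0: continuation. acc=(acc<<6)|0x30=0x2B1B0
Completed: cp=U+2B1B0 (starts at byte 1)
Byte[5]=CF: 2-byte lead, need 1 cont bytes. acc=0xF
Byte[6]=98: continuation. acc=(acc<<6)|0x18=0x3D8
Completed: cp=U+03D8 (starts at byte 5)
Byte[7]=F0: 4-byte lead, need 3 cont bytes. acc=0x0
Byte[8]=AD: continuation. acc=(acc<<6)|0x2D=0x2D
Byte[9]=B0: continuation. acc=(acc<<6)|0x30=0xB70
Byte[10]=90: continuation. acc=(acc<<6)|0x10=0x2DC10
Completed: cp=U+2DC10 (starts at byte 7)

Answer: U+006A U+2B1B0 U+03D8 U+2DC10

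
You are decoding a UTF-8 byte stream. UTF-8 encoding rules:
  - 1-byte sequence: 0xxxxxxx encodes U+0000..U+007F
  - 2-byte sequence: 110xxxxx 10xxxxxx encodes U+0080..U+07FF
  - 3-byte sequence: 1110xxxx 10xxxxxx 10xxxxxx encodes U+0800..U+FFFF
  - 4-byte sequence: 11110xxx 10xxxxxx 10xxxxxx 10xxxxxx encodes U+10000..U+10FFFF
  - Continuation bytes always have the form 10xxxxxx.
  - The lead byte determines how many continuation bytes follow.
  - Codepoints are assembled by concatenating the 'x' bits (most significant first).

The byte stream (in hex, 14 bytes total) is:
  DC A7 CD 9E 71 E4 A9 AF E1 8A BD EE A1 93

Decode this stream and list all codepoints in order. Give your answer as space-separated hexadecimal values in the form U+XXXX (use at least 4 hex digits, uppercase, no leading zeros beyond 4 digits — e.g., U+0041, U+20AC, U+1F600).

Answer: U+0727 U+035E U+0071 U+4A6F U+12BD U+E853

Derivation:
Byte[0]=DC: 2-byte lead, need 1 cont bytes. acc=0x1C
Byte[1]=A7: continuation. acc=(acc<<6)|0x27=0x727
Completed: cp=U+0727 (starts at byte 0)
Byte[2]=CD: 2-byte lead, need 1 cont bytes. acc=0xD
Byte[3]=9E: continuation. acc=(acc<<6)|0x1E=0x35E
Completed: cp=U+035E (starts at byte 2)
Byte[4]=71: 1-byte ASCII. cp=U+0071
Byte[5]=E4: 3-byte lead, need 2 cont bytes. acc=0x4
Byte[6]=A9: continuation. acc=(acc<<6)|0x29=0x129
Byte[7]=AF: continuation. acc=(acc<<6)|0x2F=0x4A6F
Completed: cp=U+4A6F (starts at byte 5)
Byte[8]=E1: 3-byte lead, need 2 cont bytes. acc=0x1
Byte[9]=8A: continuation. acc=(acc<<6)|0x0A=0x4A
Byte[10]=BD: continuation. acc=(acc<<6)|0x3D=0x12BD
Completed: cp=U+12BD (starts at byte 8)
Byte[11]=EE: 3-byte lead, need 2 cont bytes. acc=0xE
Byte[12]=A1: continuation. acc=(acc<<6)|0x21=0x3A1
Byte[13]=93: continuation. acc=(acc<<6)|0x13=0xE853
Completed: cp=U+E853 (starts at byte 11)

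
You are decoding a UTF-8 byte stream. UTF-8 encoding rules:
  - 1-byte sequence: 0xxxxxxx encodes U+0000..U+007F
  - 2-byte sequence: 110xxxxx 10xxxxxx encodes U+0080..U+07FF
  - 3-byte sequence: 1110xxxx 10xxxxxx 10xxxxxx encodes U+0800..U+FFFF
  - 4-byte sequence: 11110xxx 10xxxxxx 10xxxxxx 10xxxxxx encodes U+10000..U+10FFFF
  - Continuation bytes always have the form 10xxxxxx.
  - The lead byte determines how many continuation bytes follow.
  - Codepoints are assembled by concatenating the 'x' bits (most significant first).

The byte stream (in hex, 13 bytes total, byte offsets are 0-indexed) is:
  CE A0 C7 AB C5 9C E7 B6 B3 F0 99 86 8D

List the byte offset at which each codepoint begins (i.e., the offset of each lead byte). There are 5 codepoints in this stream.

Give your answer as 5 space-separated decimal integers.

Answer: 0 2 4 6 9

Derivation:
Byte[0]=CE: 2-byte lead, need 1 cont bytes. acc=0xE
Byte[1]=A0: continuation. acc=(acc<<6)|0x20=0x3A0
Completed: cp=U+03A0 (starts at byte 0)
Byte[2]=C7: 2-byte lead, need 1 cont bytes. acc=0x7
Byte[3]=AB: continuation. acc=(acc<<6)|0x2B=0x1EB
Completed: cp=U+01EB (starts at byte 2)
Byte[4]=C5: 2-byte lead, need 1 cont bytes. acc=0x5
Byte[5]=9C: continuation. acc=(acc<<6)|0x1C=0x15C
Completed: cp=U+015C (starts at byte 4)
Byte[6]=E7: 3-byte lead, need 2 cont bytes. acc=0x7
Byte[7]=B6: continuation. acc=(acc<<6)|0x36=0x1F6
Byte[8]=B3: continuation. acc=(acc<<6)|0x33=0x7DB3
Completed: cp=U+7DB3 (starts at byte 6)
Byte[9]=F0: 4-byte lead, need 3 cont bytes. acc=0x0
Byte[10]=99: continuation. acc=(acc<<6)|0x19=0x19
Byte[11]=86: continuation. acc=(acc<<6)|0x06=0x646
Byte[12]=8D: continuation. acc=(acc<<6)|0x0D=0x1918D
Completed: cp=U+1918D (starts at byte 9)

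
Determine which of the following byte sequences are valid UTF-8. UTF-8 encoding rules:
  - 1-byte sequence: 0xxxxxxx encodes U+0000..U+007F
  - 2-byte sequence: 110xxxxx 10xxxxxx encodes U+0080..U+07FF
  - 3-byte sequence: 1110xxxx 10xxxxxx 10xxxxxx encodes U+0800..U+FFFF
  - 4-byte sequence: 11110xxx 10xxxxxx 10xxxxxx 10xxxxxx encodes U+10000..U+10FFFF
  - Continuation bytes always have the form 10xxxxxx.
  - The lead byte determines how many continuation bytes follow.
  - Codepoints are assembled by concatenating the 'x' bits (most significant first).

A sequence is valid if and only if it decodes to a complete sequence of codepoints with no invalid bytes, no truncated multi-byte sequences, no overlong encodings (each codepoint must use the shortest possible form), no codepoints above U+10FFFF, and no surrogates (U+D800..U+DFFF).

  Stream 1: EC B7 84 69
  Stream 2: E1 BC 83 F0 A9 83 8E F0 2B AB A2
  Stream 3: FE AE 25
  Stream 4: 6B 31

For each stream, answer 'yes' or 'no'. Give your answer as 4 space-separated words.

Stream 1: decodes cleanly. VALID
Stream 2: error at byte offset 8. INVALID
Stream 3: error at byte offset 0. INVALID
Stream 4: decodes cleanly. VALID

Answer: yes no no yes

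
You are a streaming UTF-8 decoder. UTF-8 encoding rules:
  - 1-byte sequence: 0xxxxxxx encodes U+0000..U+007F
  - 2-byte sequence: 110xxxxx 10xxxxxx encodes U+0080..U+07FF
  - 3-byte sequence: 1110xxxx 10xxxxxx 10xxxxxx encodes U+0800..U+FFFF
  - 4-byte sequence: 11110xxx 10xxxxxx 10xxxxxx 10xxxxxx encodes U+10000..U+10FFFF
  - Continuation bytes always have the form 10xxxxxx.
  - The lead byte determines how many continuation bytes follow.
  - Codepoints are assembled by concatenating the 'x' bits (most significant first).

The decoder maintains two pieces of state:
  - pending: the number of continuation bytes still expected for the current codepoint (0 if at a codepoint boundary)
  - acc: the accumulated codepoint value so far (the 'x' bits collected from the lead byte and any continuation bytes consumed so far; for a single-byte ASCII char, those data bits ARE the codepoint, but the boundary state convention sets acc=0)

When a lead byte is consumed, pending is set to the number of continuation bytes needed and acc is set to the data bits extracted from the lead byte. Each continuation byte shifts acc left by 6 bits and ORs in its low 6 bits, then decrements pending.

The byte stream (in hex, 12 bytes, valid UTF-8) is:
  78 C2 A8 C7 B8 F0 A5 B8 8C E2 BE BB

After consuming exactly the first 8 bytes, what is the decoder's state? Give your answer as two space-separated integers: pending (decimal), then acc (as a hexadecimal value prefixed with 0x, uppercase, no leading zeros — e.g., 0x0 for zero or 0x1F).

Byte[0]=78: 1-byte. pending=0, acc=0x0
Byte[1]=C2: 2-byte lead. pending=1, acc=0x2
Byte[2]=A8: continuation. acc=(acc<<6)|0x28=0xA8, pending=0
Byte[3]=C7: 2-byte lead. pending=1, acc=0x7
Byte[4]=B8: continuation. acc=(acc<<6)|0x38=0x1F8, pending=0
Byte[5]=F0: 4-byte lead. pending=3, acc=0x0
Byte[6]=A5: continuation. acc=(acc<<6)|0x25=0x25, pending=2
Byte[7]=B8: continuation. acc=(acc<<6)|0x38=0x978, pending=1

Answer: 1 0x978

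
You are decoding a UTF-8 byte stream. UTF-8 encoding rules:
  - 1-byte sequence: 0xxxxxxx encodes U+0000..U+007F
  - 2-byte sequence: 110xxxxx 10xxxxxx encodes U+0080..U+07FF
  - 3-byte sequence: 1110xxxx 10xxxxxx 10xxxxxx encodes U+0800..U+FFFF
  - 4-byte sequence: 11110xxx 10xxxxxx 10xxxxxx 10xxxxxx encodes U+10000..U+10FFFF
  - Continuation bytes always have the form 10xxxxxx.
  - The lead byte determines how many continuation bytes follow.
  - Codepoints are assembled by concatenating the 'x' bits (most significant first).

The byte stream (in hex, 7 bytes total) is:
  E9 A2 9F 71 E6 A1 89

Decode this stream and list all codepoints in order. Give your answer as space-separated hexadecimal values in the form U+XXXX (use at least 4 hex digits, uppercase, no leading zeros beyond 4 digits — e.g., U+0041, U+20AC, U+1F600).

Answer: U+989F U+0071 U+6849

Derivation:
Byte[0]=E9: 3-byte lead, need 2 cont bytes. acc=0x9
Byte[1]=A2: continuation. acc=(acc<<6)|0x22=0x262
Byte[2]=9F: continuation. acc=(acc<<6)|0x1F=0x989F
Completed: cp=U+989F (starts at byte 0)
Byte[3]=71: 1-byte ASCII. cp=U+0071
Byte[4]=E6: 3-byte lead, need 2 cont bytes. acc=0x6
Byte[5]=A1: continuation. acc=(acc<<6)|0x21=0x1A1
Byte[6]=89: continuation. acc=(acc<<6)|0x09=0x6849
Completed: cp=U+6849 (starts at byte 4)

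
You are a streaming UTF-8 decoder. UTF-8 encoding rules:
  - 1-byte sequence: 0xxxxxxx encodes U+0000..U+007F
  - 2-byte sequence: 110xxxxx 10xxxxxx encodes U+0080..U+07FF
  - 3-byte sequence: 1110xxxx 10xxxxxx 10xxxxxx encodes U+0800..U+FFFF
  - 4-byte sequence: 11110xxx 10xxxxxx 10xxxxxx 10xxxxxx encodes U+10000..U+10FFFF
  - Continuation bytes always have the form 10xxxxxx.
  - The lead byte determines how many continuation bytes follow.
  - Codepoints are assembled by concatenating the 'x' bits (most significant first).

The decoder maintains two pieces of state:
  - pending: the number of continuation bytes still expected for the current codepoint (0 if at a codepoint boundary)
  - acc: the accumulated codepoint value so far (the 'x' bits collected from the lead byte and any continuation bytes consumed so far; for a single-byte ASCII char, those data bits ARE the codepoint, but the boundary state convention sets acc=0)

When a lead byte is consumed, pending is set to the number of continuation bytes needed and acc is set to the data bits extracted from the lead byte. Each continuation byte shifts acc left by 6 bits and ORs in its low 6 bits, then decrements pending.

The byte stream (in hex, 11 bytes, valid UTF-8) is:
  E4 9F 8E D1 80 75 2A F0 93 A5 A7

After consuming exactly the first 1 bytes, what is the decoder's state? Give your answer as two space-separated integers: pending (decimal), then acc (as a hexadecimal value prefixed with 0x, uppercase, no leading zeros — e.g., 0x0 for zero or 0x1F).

Byte[0]=E4: 3-byte lead. pending=2, acc=0x4

Answer: 2 0x4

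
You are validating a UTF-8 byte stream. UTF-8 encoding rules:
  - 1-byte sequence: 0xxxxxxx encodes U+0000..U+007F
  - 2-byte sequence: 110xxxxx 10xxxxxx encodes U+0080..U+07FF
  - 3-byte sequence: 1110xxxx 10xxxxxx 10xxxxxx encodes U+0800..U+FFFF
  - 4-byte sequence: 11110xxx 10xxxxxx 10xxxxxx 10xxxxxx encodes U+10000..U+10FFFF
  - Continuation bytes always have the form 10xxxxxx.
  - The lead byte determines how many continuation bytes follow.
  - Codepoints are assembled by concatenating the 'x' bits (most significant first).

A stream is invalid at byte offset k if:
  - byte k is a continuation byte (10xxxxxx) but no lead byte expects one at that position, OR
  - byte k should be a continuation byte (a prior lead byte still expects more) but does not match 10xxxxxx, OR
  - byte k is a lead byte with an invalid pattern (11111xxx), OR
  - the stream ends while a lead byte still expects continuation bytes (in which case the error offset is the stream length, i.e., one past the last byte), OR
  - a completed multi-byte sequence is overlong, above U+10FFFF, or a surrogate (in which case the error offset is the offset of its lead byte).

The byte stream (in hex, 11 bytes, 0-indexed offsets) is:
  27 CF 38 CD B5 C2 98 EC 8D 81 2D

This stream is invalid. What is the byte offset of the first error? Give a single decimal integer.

Answer: 2

Derivation:
Byte[0]=27: 1-byte ASCII. cp=U+0027
Byte[1]=CF: 2-byte lead, need 1 cont bytes. acc=0xF
Byte[2]=38: expected 10xxxxxx continuation. INVALID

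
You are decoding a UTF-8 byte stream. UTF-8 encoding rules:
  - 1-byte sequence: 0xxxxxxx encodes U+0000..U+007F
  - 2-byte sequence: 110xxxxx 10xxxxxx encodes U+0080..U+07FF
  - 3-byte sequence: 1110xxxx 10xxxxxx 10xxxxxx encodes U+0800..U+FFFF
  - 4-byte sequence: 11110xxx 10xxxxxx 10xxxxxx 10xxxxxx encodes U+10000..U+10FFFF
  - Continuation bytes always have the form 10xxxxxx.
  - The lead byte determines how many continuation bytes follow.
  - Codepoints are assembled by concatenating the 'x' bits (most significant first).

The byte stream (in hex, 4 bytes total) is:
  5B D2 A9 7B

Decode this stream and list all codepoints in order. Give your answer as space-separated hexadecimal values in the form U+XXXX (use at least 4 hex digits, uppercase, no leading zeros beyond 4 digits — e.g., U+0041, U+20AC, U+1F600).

Byte[0]=5B: 1-byte ASCII. cp=U+005B
Byte[1]=D2: 2-byte lead, need 1 cont bytes. acc=0x12
Byte[2]=A9: continuation. acc=(acc<<6)|0x29=0x4A9
Completed: cp=U+04A9 (starts at byte 1)
Byte[3]=7B: 1-byte ASCII. cp=U+007B

Answer: U+005B U+04A9 U+007B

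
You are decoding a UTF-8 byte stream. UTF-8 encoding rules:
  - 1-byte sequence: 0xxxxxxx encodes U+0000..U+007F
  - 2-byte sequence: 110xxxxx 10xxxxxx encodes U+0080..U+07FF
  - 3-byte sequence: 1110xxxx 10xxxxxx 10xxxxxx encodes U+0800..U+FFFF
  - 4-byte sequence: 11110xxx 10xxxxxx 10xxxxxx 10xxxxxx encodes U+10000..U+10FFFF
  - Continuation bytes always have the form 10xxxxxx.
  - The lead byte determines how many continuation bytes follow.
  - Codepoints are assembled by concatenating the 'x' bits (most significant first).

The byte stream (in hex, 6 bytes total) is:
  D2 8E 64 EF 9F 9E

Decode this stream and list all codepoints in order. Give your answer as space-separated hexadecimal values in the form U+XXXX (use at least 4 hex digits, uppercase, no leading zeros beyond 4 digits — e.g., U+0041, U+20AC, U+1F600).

Byte[0]=D2: 2-byte lead, need 1 cont bytes. acc=0x12
Byte[1]=8E: continuation. acc=(acc<<6)|0x0E=0x48E
Completed: cp=U+048E (starts at byte 0)
Byte[2]=64: 1-byte ASCII. cp=U+0064
Byte[3]=EF: 3-byte lead, need 2 cont bytes. acc=0xF
Byte[4]=9F: continuation. acc=(acc<<6)|0x1F=0x3DF
Byte[5]=9E: continuation. acc=(acc<<6)|0x1E=0xF7DE
Completed: cp=U+F7DE (starts at byte 3)

Answer: U+048E U+0064 U+F7DE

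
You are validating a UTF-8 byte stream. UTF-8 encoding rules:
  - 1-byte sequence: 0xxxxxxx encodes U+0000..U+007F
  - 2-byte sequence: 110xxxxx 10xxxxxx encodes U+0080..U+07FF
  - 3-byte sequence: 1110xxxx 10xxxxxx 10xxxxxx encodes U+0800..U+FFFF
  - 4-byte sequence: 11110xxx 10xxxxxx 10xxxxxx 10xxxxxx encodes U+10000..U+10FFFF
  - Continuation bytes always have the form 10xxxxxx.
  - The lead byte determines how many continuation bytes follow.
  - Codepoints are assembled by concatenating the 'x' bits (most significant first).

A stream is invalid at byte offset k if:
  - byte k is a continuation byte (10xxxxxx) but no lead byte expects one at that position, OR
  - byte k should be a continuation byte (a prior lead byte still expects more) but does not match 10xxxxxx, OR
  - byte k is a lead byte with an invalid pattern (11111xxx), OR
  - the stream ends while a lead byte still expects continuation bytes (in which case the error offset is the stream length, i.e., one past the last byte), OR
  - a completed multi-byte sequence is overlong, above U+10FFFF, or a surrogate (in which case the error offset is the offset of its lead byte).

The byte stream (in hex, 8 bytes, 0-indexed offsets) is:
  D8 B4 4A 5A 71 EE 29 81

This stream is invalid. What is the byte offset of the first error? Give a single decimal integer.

Answer: 6

Derivation:
Byte[0]=D8: 2-byte lead, need 1 cont bytes. acc=0x18
Byte[1]=B4: continuation. acc=(acc<<6)|0x34=0x634
Completed: cp=U+0634 (starts at byte 0)
Byte[2]=4A: 1-byte ASCII. cp=U+004A
Byte[3]=5A: 1-byte ASCII. cp=U+005A
Byte[4]=71: 1-byte ASCII. cp=U+0071
Byte[5]=EE: 3-byte lead, need 2 cont bytes. acc=0xE
Byte[6]=29: expected 10xxxxxx continuation. INVALID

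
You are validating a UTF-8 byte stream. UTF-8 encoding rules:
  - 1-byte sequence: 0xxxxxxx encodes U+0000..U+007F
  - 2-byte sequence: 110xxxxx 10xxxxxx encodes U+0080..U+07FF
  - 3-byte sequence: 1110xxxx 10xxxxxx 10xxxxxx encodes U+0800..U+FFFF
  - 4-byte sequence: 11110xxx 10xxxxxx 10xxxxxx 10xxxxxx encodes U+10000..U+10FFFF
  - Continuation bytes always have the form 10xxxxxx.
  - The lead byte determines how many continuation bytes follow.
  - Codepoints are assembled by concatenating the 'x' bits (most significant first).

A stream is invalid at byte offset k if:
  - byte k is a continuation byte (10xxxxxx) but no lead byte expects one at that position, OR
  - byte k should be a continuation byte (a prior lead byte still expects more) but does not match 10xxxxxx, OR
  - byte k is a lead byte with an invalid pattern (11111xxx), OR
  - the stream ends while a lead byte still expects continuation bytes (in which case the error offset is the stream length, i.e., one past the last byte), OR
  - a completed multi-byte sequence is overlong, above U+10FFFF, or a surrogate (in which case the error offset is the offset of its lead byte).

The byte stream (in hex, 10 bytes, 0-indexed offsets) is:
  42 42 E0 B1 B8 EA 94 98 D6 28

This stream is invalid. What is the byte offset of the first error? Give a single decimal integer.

Byte[0]=42: 1-byte ASCII. cp=U+0042
Byte[1]=42: 1-byte ASCII. cp=U+0042
Byte[2]=E0: 3-byte lead, need 2 cont bytes. acc=0x0
Byte[3]=B1: continuation. acc=(acc<<6)|0x31=0x31
Byte[4]=B8: continuation. acc=(acc<<6)|0x38=0xC78
Completed: cp=U+0C78 (starts at byte 2)
Byte[5]=EA: 3-byte lead, need 2 cont bytes. acc=0xA
Byte[6]=94: continuation. acc=(acc<<6)|0x14=0x294
Byte[7]=98: continuation. acc=(acc<<6)|0x18=0xA518
Completed: cp=U+A518 (starts at byte 5)
Byte[8]=D6: 2-byte lead, need 1 cont bytes. acc=0x16
Byte[9]=28: expected 10xxxxxx continuation. INVALID

Answer: 9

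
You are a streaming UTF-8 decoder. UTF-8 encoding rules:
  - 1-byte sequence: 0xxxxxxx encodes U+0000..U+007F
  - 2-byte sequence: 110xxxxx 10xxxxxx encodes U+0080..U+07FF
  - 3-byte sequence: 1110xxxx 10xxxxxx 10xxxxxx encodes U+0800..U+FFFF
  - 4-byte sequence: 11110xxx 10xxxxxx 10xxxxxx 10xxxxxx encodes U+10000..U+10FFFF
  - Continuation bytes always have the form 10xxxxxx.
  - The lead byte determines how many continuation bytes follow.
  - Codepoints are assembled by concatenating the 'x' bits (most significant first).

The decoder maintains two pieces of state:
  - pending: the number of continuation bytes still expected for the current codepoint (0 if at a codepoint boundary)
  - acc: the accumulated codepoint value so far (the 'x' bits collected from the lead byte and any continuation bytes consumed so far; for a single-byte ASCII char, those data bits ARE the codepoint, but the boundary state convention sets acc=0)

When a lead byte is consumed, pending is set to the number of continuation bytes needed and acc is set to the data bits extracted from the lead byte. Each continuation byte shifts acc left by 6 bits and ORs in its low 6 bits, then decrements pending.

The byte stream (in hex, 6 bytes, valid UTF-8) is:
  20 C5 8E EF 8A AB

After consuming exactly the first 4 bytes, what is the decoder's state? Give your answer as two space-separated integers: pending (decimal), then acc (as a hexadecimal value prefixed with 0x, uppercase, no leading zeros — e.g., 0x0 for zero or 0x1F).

Answer: 2 0xF

Derivation:
Byte[0]=20: 1-byte. pending=0, acc=0x0
Byte[1]=C5: 2-byte lead. pending=1, acc=0x5
Byte[2]=8E: continuation. acc=(acc<<6)|0x0E=0x14E, pending=0
Byte[3]=EF: 3-byte lead. pending=2, acc=0xF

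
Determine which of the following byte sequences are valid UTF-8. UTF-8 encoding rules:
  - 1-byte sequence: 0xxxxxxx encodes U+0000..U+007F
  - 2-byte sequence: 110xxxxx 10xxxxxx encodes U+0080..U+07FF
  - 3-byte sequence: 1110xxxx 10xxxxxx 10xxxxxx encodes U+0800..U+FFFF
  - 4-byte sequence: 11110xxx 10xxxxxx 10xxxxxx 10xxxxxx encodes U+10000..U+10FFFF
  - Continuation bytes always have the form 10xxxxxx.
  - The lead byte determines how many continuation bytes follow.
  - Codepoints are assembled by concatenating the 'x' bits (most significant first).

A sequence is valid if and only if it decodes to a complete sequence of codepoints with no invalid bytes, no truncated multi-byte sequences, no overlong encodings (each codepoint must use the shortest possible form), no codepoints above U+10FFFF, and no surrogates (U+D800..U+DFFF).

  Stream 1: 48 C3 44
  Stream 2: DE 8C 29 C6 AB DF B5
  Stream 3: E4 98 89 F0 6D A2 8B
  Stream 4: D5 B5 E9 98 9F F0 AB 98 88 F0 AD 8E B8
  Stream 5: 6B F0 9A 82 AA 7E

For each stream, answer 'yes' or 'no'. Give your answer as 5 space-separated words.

Stream 1: error at byte offset 2. INVALID
Stream 2: decodes cleanly. VALID
Stream 3: error at byte offset 4. INVALID
Stream 4: decodes cleanly. VALID
Stream 5: decodes cleanly. VALID

Answer: no yes no yes yes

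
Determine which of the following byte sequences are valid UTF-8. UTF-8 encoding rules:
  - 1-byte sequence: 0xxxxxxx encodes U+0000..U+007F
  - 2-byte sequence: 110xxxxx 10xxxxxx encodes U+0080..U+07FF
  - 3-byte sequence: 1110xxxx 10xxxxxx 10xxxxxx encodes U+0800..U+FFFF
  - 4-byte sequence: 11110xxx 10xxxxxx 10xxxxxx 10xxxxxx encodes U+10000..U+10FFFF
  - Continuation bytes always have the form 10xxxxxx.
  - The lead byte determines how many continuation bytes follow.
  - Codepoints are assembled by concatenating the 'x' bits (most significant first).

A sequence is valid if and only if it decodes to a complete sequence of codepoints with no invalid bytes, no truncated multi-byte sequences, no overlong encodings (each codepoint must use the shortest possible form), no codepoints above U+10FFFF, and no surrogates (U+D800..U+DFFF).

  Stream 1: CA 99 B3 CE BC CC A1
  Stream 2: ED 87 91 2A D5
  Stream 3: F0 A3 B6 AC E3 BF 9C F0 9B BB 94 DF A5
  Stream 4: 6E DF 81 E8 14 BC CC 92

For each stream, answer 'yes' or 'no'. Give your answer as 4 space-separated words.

Answer: no no yes no

Derivation:
Stream 1: error at byte offset 2. INVALID
Stream 2: error at byte offset 5. INVALID
Stream 3: decodes cleanly. VALID
Stream 4: error at byte offset 4. INVALID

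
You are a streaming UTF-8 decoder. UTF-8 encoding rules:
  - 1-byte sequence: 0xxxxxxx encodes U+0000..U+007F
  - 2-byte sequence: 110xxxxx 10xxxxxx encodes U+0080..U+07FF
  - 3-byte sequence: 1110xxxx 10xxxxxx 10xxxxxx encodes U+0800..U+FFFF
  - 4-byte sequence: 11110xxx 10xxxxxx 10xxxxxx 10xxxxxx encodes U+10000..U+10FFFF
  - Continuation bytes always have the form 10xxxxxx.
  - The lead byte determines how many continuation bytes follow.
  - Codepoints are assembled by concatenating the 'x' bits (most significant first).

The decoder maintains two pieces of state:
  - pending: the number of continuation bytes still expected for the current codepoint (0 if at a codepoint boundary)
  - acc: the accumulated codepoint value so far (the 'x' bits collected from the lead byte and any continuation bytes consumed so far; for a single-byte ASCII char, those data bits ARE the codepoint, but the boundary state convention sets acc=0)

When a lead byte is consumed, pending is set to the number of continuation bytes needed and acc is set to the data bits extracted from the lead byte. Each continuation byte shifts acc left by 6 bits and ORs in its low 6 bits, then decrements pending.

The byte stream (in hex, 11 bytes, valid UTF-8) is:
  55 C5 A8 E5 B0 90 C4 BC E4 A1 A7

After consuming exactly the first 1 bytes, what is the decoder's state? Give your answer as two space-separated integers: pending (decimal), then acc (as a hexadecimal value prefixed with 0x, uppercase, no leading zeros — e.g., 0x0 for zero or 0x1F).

Answer: 0 0x0

Derivation:
Byte[0]=55: 1-byte. pending=0, acc=0x0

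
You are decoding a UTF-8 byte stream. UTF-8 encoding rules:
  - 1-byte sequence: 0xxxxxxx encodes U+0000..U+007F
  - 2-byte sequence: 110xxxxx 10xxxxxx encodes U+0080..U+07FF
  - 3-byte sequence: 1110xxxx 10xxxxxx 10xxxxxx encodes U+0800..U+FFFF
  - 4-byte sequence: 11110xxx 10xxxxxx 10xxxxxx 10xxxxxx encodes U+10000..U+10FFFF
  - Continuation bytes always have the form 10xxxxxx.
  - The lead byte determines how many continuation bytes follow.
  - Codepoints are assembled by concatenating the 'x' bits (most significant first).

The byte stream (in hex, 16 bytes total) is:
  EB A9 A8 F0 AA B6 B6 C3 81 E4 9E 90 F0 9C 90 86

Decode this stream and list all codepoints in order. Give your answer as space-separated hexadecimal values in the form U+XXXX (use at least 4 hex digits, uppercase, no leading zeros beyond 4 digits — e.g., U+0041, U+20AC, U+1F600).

Answer: U+BA68 U+2ADB6 U+00C1 U+4790 U+1C406

Derivation:
Byte[0]=EB: 3-byte lead, need 2 cont bytes. acc=0xB
Byte[1]=A9: continuation. acc=(acc<<6)|0x29=0x2E9
Byte[2]=A8: continuation. acc=(acc<<6)|0x28=0xBA68
Completed: cp=U+BA68 (starts at byte 0)
Byte[3]=F0: 4-byte lead, need 3 cont bytes. acc=0x0
Byte[4]=AA: continuation. acc=(acc<<6)|0x2A=0x2A
Byte[5]=B6: continuation. acc=(acc<<6)|0x36=0xAB6
Byte[6]=B6: continuation. acc=(acc<<6)|0x36=0x2ADB6
Completed: cp=U+2ADB6 (starts at byte 3)
Byte[7]=C3: 2-byte lead, need 1 cont bytes. acc=0x3
Byte[8]=81: continuation. acc=(acc<<6)|0x01=0xC1
Completed: cp=U+00C1 (starts at byte 7)
Byte[9]=E4: 3-byte lead, need 2 cont bytes. acc=0x4
Byte[10]=9E: continuation. acc=(acc<<6)|0x1E=0x11E
Byte[11]=90: continuation. acc=(acc<<6)|0x10=0x4790
Completed: cp=U+4790 (starts at byte 9)
Byte[12]=F0: 4-byte lead, need 3 cont bytes. acc=0x0
Byte[13]=9C: continuation. acc=(acc<<6)|0x1C=0x1C
Byte[14]=90: continuation. acc=(acc<<6)|0x10=0x710
Byte[15]=86: continuation. acc=(acc<<6)|0x06=0x1C406
Completed: cp=U+1C406 (starts at byte 12)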